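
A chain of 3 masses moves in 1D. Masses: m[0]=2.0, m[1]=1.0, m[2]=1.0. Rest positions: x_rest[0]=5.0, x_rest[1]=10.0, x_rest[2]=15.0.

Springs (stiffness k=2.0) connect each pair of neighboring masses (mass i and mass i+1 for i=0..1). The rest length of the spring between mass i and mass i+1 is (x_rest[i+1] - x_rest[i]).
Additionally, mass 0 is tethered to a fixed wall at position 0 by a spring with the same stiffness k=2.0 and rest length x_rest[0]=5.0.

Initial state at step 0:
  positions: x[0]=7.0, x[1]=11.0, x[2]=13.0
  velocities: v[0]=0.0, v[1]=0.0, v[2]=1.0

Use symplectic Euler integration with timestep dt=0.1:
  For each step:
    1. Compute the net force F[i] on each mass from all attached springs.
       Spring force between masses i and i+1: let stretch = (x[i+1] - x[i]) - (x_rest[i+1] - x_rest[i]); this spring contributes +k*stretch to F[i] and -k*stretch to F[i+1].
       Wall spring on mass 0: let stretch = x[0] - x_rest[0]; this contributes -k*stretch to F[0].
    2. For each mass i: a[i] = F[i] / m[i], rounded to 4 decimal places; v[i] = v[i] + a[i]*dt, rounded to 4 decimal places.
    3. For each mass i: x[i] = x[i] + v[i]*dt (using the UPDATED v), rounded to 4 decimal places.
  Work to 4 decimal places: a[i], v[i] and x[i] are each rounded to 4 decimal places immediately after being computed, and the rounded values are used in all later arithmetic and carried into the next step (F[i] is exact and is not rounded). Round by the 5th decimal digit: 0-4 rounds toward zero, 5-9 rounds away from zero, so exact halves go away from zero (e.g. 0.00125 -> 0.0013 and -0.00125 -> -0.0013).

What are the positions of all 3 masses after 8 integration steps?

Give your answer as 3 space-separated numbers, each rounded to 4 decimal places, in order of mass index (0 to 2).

Answer: 5.9741 10.1080 15.4277

Derivation:
Step 0: x=[7.0000 11.0000 13.0000] v=[0.0000 0.0000 1.0000]
Step 1: x=[6.9700 10.9600 13.1600] v=[-0.3000 -0.4000 1.6000]
Step 2: x=[6.9102 10.8842 13.3760] v=[-0.5980 -0.7580 2.1600]
Step 3: x=[6.8210 10.7788 13.6422] v=[-0.8916 -1.0544 2.6616]
Step 4: x=[6.7032 10.6515 13.9511] v=[-1.1779 -1.2733 3.0889]
Step 5: x=[6.5579 10.5112 14.2940] v=[-1.4534 -1.4030 3.4290]
Step 6: x=[6.3865 10.3675 14.6612] v=[-1.7139 -1.4371 3.6724]
Step 7: x=[6.1911 10.2300 15.0426] v=[-1.9545 -1.3746 3.8137]
Step 8: x=[5.9741 10.1080 15.4277] v=[-2.1697 -1.2199 3.8512]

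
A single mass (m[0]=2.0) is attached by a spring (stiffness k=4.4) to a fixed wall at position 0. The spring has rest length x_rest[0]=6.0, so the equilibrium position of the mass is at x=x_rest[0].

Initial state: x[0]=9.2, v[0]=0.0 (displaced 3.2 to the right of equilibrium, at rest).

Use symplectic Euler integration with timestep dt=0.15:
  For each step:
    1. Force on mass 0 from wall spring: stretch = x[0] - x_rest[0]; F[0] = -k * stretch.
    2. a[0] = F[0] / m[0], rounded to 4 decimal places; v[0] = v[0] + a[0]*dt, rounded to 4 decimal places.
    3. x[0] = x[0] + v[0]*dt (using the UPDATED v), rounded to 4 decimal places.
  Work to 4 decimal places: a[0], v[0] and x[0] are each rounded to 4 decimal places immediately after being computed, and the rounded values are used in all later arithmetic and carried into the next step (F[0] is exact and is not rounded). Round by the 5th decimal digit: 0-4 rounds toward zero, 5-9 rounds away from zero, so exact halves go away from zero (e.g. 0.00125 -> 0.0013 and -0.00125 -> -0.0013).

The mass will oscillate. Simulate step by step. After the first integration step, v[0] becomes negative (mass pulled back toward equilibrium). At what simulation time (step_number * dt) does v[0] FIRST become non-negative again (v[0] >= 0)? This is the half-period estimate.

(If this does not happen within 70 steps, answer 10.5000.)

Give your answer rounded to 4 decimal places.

Answer: 2.2500

Derivation:
Step 0: x=[9.2000] v=[0.0000]
Step 1: x=[9.0416] v=[-1.0560]
Step 2: x=[8.7326] v=[-2.0597]
Step 3: x=[8.2884] v=[-2.9615]
Step 4: x=[7.7309] v=[-3.7167]
Step 5: x=[7.0877] v=[-4.2879]
Step 6: x=[6.3907] v=[-4.6468]
Step 7: x=[5.6743] v=[-4.7757]
Step 8: x=[4.9741] v=[-4.6682]
Step 9: x=[4.3246] v=[-4.3297]
Step 10: x=[3.7581] v=[-3.7768]
Step 11: x=[3.3026] v=[-3.0370]
Step 12: x=[2.9806] v=[-2.1469]
Step 13: x=[2.8080] v=[-1.1505]
Step 14: x=[2.7934] v=[-0.0971]
Step 15: x=[2.9376] v=[0.9611]
First v>=0 after going negative at step 15, time=2.2500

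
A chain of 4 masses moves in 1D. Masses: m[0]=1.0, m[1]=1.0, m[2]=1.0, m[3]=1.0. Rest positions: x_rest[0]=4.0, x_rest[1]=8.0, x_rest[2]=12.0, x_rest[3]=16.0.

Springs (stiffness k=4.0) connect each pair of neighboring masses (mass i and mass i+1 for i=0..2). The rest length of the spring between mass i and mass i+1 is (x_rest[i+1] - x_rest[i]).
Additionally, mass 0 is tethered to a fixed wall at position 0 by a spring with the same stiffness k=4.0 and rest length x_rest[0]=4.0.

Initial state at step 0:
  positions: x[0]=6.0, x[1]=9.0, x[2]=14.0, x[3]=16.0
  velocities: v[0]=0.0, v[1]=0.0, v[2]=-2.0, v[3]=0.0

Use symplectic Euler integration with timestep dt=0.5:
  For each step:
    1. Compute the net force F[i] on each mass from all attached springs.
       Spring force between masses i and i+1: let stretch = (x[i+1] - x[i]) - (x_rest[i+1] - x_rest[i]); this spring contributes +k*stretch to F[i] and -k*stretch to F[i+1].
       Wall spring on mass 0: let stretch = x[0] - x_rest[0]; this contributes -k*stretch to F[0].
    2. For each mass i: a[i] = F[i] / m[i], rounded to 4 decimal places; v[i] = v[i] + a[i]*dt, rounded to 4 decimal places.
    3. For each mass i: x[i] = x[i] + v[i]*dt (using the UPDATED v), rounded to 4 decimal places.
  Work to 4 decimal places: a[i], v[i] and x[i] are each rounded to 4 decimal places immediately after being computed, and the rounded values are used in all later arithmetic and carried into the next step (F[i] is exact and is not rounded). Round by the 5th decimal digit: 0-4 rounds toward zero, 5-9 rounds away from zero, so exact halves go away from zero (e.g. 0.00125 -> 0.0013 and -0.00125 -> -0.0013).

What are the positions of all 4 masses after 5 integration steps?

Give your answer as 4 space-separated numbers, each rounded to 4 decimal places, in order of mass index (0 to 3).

Answer: 6.0000 6.0000 12.0000 13.0000

Derivation:
Step 0: x=[6.0000 9.0000 14.0000 16.0000] v=[0.0000 0.0000 -2.0000 0.0000]
Step 1: x=[3.0000 11.0000 10.0000 18.0000] v=[-6.0000 4.0000 -8.0000 4.0000]
Step 2: x=[5.0000 4.0000 15.0000 16.0000] v=[4.0000 -14.0000 10.0000 -4.0000]
Step 3: x=[1.0000 9.0000 10.0000 17.0000] v=[-8.0000 10.0000 -10.0000 2.0000]
Step 4: x=[4.0000 7.0000 11.0000 15.0000] v=[6.0000 -4.0000 2.0000 -4.0000]
Step 5: x=[6.0000 6.0000 12.0000 13.0000] v=[4.0000 -2.0000 2.0000 -4.0000]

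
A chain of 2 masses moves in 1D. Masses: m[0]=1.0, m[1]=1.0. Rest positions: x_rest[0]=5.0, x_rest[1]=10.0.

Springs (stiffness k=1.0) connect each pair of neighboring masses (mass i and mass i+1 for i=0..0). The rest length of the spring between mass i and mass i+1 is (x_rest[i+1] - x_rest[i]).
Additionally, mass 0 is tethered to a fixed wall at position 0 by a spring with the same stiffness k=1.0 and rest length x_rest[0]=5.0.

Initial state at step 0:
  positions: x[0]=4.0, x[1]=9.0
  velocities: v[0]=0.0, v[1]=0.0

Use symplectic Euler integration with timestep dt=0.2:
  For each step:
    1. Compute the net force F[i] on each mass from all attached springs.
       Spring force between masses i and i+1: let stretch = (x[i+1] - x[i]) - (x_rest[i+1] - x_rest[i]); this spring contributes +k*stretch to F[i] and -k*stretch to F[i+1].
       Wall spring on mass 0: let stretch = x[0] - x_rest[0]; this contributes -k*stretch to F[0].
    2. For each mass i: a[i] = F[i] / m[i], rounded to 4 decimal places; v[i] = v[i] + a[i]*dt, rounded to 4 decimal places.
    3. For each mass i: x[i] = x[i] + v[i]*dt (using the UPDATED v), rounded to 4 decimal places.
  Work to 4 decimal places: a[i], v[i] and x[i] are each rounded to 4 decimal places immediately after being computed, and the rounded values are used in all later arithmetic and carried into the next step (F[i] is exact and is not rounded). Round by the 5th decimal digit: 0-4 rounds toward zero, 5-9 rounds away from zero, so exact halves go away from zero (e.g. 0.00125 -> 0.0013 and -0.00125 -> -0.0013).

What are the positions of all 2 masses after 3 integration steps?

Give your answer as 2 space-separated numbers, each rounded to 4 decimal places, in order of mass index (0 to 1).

Step 0: x=[4.0000 9.0000] v=[0.0000 0.0000]
Step 1: x=[4.0400 9.0000] v=[0.2000 0.0000]
Step 2: x=[4.1168 9.0016] v=[0.3840 0.0080]
Step 3: x=[4.2243 9.0078] v=[0.5376 0.0310]

Answer: 4.2243 9.0078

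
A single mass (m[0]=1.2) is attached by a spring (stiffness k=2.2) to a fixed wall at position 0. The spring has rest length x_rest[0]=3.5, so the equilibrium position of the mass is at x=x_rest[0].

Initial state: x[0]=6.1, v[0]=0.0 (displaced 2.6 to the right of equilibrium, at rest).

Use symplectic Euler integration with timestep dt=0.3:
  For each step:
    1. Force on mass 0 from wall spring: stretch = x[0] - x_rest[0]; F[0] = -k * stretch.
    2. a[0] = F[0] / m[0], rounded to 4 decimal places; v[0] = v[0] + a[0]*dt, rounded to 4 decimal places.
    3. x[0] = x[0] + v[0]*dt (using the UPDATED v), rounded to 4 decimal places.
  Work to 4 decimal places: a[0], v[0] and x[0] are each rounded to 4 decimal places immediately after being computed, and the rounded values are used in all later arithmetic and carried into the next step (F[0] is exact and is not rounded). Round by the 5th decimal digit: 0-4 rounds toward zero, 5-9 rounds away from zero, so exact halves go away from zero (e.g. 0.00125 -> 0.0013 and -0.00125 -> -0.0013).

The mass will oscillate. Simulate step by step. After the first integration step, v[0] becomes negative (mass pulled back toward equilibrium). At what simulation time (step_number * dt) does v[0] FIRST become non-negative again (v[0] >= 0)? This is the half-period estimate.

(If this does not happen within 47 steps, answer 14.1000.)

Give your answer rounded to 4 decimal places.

Answer: 2.4000

Derivation:
Step 0: x=[6.1000] v=[0.0000]
Step 1: x=[5.6710] v=[-1.4300]
Step 2: x=[4.8838] v=[-2.6241]
Step 3: x=[3.8682] v=[-3.3852]
Step 4: x=[2.7919] v=[-3.5877]
Step 5: x=[1.8324] v=[-3.1982]
Step 6: x=[1.1481] v=[-2.2810]
Step 7: x=[0.8519] v=[-0.9875]
Step 8: x=[0.9926] v=[0.4690]
First v>=0 after going negative at step 8, time=2.4000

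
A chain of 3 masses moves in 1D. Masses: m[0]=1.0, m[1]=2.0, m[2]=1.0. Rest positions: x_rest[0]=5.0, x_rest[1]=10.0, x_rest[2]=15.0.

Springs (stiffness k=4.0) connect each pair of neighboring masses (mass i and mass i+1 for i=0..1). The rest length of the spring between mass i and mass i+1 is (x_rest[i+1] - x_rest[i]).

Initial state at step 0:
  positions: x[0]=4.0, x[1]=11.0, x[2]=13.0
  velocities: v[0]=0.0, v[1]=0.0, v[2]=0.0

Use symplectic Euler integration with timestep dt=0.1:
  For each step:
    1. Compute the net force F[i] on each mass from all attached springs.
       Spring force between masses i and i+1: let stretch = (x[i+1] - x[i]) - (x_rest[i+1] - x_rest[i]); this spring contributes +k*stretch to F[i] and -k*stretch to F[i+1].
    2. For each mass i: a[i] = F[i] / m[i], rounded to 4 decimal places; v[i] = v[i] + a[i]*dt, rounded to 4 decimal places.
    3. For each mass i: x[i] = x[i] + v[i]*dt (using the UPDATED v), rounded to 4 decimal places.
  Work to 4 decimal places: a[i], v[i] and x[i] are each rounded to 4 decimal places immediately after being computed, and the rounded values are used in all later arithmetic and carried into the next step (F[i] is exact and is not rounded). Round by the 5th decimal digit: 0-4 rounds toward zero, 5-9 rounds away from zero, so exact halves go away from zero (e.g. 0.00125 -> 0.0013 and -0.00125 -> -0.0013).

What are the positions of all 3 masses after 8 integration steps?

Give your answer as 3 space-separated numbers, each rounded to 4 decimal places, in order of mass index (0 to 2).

Answer: 5.6254 8.8086 15.7577

Derivation:
Step 0: x=[4.0000 11.0000 13.0000] v=[0.0000 0.0000 0.0000]
Step 1: x=[4.0800 10.9000 13.1200] v=[0.8000 -1.0000 1.2000]
Step 2: x=[4.2328 10.7080 13.3512] v=[1.5280 -1.9200 2.3120]
Step 3: x=[4.4446 10.4394 13.6767] v=[2.1181 -2.6864 3.2547]
Step 4: x=[4.6962 10.1156 14.0727] v=[2.5160 -3.2379 3.9598]
Step 5: x=[4.9646 9.7626 14.5104] v=[2.6838 -3.5304 4.3770]
Step 6: x=[5.2249 9.4086 14.9582] v=[2.6030 -3.5404 4.4779]
Step 7: x=[5.4526 9.0819 15.3840] v=[2.2765 -3.2672 4.2581]
Step 8: x=[5.6254 8.8086 15.7577] v=[1.7282 -2.7326 3.7373]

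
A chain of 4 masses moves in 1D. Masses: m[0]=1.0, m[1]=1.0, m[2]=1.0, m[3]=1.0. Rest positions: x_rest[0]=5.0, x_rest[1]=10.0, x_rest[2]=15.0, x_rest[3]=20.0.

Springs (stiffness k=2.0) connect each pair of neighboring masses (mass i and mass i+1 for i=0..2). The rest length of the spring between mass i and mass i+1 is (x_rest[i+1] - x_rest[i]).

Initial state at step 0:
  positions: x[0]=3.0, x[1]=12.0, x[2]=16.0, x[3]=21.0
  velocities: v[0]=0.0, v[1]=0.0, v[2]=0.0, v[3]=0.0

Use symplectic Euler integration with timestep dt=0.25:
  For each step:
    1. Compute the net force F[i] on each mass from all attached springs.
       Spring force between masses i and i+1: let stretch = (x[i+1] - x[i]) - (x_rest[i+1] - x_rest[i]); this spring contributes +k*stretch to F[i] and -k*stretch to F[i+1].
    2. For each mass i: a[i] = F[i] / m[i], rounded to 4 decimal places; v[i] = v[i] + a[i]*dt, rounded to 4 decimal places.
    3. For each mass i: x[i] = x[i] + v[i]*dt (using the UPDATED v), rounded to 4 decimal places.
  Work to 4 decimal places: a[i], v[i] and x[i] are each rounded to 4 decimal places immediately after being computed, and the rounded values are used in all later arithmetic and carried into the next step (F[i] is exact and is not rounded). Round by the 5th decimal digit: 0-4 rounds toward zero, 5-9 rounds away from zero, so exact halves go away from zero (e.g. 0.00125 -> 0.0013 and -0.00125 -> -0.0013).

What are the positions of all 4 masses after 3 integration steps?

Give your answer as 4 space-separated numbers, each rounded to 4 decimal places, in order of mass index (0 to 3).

Step 0: x=[3.0000 12.0000 16.0000 21.0000] v=[0.0000 0.0000 0.0000 0.0000]
Step 1: x=[3.5000 11.3750 16.1250 21.0000] v=[2.0000 -2.5000 0.5000 0.0000]
Step 2: x=[4.3594 10.3594 16.2656 21.0156] v=[3.4375 -4.0625 0.5625 0.0625]
Step 3: x=[5.3438 9.3321 16.2617 21.0625] v=[3.9375 -4.1094 -0.0156 0.1875]

Answer: 5.3438 9.3321 16.2617 21.0625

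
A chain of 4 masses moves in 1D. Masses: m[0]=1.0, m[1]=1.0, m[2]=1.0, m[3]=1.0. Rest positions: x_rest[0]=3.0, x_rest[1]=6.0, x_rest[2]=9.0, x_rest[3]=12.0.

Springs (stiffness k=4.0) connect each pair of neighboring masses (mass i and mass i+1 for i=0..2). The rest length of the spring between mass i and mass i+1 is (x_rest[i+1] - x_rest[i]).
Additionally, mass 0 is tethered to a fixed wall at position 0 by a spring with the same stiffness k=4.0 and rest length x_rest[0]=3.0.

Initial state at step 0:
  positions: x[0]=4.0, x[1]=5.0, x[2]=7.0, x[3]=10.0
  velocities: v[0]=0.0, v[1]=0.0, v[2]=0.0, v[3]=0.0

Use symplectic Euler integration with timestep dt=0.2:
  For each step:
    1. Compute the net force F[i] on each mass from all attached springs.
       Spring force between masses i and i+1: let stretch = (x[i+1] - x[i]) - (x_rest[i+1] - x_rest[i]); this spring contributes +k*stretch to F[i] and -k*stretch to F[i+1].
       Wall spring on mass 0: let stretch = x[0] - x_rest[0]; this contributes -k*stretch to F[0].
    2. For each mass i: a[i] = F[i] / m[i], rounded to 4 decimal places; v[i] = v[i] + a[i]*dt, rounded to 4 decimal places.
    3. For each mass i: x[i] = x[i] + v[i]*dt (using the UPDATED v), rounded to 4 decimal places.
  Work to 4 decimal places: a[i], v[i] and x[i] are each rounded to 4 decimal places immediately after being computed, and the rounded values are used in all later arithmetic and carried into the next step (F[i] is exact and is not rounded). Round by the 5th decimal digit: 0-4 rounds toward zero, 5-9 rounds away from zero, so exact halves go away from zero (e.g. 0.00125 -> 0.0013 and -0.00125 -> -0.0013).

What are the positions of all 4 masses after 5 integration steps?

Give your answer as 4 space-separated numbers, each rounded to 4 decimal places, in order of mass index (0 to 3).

Step 0: x=[4.0000 5.0000 7.0000 10.0000] v=[0.0000 0.0000 0.0000 0.0000]
Step 1: x=[3.5200 5.1600 7.1600 10.0000] v=[-2.4000 0.8000 0.8000 0.0000]
Step 2: x=[2.7392 5.3776 7.4544 10.0256] v=[-3.9040 1.0880 1.4720 0.1280]
Step 3: x=[1.9423 5.5053 7.8279 10.1198] v=[-3.9846 0.6387 1.8675 0.4710]
Step 4: x=[1.4047 5.4346 8.1965 10.3273] v=[-2.6880 -0.3536 1.8429 1.0375]
Step 5: x=[1.2871 5.1610 8.4641 10.6739] v=[-0.5878 -1.3680 1.3380 1.7329]

Answer: 1.2871 5.1610 8.4641 10.6739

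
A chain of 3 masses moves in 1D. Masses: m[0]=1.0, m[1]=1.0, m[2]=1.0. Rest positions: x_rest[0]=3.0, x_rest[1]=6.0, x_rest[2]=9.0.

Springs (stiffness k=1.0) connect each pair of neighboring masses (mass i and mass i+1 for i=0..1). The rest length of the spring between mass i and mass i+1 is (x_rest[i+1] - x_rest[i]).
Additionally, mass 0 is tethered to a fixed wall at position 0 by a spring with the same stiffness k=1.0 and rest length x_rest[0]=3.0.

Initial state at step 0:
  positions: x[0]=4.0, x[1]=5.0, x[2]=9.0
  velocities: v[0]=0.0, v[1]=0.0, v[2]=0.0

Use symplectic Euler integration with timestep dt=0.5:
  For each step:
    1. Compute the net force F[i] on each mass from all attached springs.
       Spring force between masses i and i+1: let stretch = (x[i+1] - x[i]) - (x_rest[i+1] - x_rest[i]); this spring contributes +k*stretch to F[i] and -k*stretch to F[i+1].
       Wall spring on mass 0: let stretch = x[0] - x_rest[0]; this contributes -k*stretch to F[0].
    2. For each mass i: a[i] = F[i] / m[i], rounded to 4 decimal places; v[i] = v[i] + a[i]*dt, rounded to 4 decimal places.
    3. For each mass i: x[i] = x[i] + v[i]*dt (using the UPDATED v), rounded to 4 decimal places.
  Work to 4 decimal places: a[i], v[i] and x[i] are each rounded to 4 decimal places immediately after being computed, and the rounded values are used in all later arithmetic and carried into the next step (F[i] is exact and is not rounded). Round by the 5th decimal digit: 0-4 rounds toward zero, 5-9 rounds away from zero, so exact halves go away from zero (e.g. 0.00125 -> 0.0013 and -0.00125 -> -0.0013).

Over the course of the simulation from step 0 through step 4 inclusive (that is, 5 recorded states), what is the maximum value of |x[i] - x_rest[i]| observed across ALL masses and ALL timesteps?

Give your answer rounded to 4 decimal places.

Answer: 1.1250

Derivation:
Step 0: x=[4.0000 5.0000 9.0000] v=[0.0000 0.0000 0.0000]
Step 1: x=[3.2500 5.7500 8.7500] v=[-1.5000 1.5000 -0.5000]
Step 2: x=[2.3125 6.6250 8.5000] v=[-1.8750 1.7500 -0.5000]
Step 3: x=[1.8750 6.8907 8.5313] v=[-0.8750 0.5313 0.0625]
Step 4: x=[2.2227 6.3126 8.9024] v=[0.6954 -1.1563 0.7422]
Max displacement = 1.1250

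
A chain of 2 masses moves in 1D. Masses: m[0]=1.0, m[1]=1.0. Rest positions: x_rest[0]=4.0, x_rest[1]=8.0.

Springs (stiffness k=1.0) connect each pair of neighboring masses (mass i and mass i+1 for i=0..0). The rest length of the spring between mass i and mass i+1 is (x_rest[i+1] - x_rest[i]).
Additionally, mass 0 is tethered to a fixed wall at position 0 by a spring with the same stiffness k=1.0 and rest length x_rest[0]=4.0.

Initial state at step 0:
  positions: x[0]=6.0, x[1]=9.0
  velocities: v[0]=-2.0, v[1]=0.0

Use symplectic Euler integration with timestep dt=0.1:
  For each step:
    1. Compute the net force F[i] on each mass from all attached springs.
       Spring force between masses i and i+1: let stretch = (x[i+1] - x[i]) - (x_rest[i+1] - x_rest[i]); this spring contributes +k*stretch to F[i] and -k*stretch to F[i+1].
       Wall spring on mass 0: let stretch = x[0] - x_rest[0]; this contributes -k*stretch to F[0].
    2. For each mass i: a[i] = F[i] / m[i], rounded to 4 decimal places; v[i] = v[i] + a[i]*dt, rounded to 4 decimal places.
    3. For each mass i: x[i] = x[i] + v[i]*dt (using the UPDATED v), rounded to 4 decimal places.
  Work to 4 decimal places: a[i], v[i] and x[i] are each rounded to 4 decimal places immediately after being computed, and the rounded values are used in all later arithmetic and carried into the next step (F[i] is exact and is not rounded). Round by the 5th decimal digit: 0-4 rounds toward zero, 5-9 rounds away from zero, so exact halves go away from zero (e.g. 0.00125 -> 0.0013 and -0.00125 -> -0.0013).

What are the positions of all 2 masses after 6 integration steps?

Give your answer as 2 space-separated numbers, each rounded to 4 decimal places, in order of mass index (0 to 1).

Step 0: x=[6.0000 9.0000] v=[-2.0000 0.0000]
Step 1: x=[5.7700 9.0100] v=[-2.3000 0.1000]
Step 2: x=[5.5147 9.0276] v=[-2.5530 0.1760]
Step 3: x=[5.2394 9.0501] v=[-2.7532 0.2247]
Step 4: x=[4.9498 9.0745] v=[-2.8961 0.2436]
Step 5: x=[4.6519 9.0976] v=[-2.9786 0.2311]
Step 6: x=[4.3520 9.1163] v=[-2.9992 0.1865]

Answer: 4.3520 9.1163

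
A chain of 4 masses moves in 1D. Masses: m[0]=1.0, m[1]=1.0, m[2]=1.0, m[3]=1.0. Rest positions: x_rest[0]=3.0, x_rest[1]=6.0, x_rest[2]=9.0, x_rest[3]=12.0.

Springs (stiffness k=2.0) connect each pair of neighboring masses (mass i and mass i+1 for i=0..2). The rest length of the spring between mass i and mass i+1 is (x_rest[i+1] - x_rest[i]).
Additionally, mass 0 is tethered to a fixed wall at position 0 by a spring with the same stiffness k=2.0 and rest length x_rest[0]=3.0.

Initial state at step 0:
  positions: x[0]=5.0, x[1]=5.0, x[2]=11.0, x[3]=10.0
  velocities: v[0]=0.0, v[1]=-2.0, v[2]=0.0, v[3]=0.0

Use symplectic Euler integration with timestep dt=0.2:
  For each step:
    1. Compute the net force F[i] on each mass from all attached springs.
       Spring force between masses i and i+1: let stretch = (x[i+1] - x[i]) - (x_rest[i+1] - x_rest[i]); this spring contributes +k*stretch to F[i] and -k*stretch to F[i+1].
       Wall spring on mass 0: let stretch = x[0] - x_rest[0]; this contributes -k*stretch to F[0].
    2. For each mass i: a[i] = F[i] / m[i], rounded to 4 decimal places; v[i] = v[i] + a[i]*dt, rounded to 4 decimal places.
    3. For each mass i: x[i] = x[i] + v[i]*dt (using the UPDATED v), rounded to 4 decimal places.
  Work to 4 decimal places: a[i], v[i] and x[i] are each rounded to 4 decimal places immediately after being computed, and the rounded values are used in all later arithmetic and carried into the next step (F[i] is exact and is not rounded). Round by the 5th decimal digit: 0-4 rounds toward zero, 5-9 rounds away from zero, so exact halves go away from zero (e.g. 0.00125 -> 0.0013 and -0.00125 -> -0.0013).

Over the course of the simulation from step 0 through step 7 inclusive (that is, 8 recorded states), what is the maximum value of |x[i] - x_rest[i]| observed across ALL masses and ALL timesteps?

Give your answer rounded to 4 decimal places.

Step 0: x=[5.0000 5.0000 11.0000 10.0000] v=[0.0000 -2.0000 0.0000 0.0000]
Step 1: x=[4.6000 5.0800 10.4400 10.3200] v=[-2.0000 0.4000 -2.8000 1.6000]
Step 2: x=[3.8704 5.5504 9.4416 10.8896] v=[-3.6480 2.3520 -4.9920 2.8480]
Step 3: x=[2.9656 6.1977 8.2477 11.5834] v=[-4.5242 3.2365 -5.9693 3.4688]
Step 4: x=[2.0821 6.7504 7.1567 12.2503] v=[-4.4176 2.7637 -5.4550 3.3345]
Step 5: x=[1.4055 6.9622 6.4407 12.7497] v=[-3.3831 1.0589 -3.5801 2.4971]
Step 6: x=[1.0610 6.6877 6.2711 12.9844] v=[-1.7226 -1.3724 -0.8479 1.1735]
Step 7: x=[1.0817 5.9298 6.6719 12.9220] v=[0.1037 -3.7897 2.0041 -0.3118]
Max displacement = 2.7289

Answer: 2.7289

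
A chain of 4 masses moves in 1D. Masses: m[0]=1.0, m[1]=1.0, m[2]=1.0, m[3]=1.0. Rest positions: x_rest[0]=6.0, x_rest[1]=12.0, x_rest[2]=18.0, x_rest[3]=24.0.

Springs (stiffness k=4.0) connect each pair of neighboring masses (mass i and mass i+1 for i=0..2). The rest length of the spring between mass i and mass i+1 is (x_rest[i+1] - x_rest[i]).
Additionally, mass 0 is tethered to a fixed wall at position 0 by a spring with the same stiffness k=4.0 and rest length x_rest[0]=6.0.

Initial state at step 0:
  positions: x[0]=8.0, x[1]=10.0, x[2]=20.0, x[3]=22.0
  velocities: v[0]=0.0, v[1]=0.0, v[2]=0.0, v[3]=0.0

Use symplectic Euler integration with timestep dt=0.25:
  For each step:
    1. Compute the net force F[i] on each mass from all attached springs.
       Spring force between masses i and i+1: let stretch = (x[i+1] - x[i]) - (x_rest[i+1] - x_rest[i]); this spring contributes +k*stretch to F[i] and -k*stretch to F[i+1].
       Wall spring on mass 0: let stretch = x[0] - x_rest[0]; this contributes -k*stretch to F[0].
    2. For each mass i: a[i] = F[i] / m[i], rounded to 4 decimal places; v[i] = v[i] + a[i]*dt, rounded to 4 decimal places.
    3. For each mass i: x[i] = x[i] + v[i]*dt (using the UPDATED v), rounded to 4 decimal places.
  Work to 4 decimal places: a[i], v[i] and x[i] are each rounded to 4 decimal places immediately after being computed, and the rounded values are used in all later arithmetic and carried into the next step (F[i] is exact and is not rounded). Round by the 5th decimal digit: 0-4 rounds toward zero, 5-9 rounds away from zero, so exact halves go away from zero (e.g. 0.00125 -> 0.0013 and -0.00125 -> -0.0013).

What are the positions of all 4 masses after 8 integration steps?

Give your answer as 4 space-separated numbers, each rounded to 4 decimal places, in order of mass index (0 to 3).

Answer: 4.7340 13.0051 17.0097 24.5753

Derivation:
Step 0: x=[8.0000 10.0000 20.0000 22.0000] v=[0.0000 0.0000 0.0000 0.0000]
Step 1: x=[6.5000 12.0000 18.0000 23.0000] v=[-6.0000 8.0000 -8.0000 4.0000]
Step 2: x=[4.7500 14.1250 15.7500 24.2500] v=[-7.0000 8.5000 -9.0000 5.0000]
Step 3: x=[4.1563 14.3125 15.2188 24.8750] v=[-2.3750 0.7500 -2.1250 2.5000]
Step 4: x=[5.0625 12.1875 16.8750 24.5860] v=[3.6249 -8.4999 6.6249 -1.1562]
Step 5: x=[6.4844 9.4532 19.2871 23.8692] v=[5.6874 -10.9374 9.6484 -2.8672]
Step 6: x=[7.0274 8.4351 20.3863 23.5069] v=[2.1718 -4.0723 4.3966 -1.4493]
Step 7: x=[6.1654 10.0529 19.2778 23.8644] v=[-3.4479 6.4712 -4.4340 1.4301]
Step 8: x=[4.7340 13.0051 17.0097 24.5753] v=[-5.7258 11.8086 -9.0723 2.8435]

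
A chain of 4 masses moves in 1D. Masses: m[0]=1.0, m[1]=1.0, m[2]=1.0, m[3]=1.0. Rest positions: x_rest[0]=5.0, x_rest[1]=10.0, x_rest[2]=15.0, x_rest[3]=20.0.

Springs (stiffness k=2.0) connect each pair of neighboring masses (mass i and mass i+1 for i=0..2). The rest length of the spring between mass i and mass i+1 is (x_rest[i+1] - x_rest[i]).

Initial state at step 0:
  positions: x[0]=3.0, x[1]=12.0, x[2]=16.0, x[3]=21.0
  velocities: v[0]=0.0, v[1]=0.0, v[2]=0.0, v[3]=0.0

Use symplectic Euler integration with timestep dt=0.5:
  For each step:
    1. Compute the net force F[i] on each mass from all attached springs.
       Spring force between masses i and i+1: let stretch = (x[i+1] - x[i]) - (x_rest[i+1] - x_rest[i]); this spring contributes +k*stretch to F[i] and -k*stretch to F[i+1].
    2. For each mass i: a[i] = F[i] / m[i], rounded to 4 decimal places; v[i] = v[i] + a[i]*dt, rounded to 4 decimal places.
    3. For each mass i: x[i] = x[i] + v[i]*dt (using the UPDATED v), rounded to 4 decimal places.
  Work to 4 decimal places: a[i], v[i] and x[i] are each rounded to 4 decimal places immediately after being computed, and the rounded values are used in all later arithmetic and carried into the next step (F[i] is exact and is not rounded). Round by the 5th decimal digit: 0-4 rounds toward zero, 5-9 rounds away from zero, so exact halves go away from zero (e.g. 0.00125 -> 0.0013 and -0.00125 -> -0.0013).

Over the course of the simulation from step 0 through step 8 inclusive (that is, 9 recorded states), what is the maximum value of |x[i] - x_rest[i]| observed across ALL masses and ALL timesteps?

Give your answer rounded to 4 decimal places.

Step 0: x=[3.0000 12.0000 16.0000 21.0000] v=[0.0000 0.0000 0.0000 0.0000]
Step 1: x=[5.0000 9.5000 16.5000 21.0000] v=[4.0000 -5.0000 1.0000 0.0000]
Step 2: x=[6.7500 8.2500 15.7500 21.2500] v=[3.5000 -2.5000 -1.5000 0.5000]
Step 3: x=[6.7500 10.0000 14.0000 21.2500] v=[0.0000 3.5000 -3.5000 0.0000]
Step 4: x=[5.8750 12.1250 13.8750 20.1250] v=[-1.7500 4.2500 -0.2500 -2.2500]
Step 5: x=[5.6250 12.0000 16.0000 18.3750] v=[-0.5000 -0.2500 4.2500 -3.5000]
Step 6: x=[6.0625 10.6875 17.3125 17.9375] v=[0.8750 -2.6250 2.6250 -0.8750]
Step 7: x=[6.3125 10.3750 15.6250 19.6875] v=[0.5000 -0.6250 -3.3750 3.5000]
Step 8: x=[6.0938 10.6563 13.3438 21.9063] v=[-0.4375 0.5625 -4.5625 4.4375]
Max displacement = 2.3125

Answer: 2.3125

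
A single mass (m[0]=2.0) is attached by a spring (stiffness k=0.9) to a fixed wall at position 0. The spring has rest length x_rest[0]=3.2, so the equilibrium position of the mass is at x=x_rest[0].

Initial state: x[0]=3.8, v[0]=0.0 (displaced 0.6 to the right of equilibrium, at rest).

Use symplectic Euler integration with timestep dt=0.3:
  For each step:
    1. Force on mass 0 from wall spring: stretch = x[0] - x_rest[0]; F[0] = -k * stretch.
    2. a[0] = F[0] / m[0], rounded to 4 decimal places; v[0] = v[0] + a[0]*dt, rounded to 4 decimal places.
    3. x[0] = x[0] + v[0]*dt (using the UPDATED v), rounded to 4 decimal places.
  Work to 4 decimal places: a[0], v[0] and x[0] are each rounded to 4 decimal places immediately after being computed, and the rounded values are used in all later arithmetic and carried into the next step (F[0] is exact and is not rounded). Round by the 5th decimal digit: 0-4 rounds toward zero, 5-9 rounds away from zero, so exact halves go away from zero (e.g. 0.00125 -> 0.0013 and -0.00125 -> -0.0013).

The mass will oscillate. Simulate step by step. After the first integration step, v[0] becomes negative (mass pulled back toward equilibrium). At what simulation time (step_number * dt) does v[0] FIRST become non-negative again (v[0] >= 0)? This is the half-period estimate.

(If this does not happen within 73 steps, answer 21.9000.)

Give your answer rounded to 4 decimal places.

Step 0: x=[3.8000] v=[0.0000]
Step 1: x=[3.7757] v=[-0.0810]
Step 2: x=[3.7281] v=[-0.1587]
Step 3: x=[3.6591] v=[-0.2300]
Step 4: x=[3.5715] v=[-0.2920]
Step 5: x=[3.4688] v=[-0.3422]
Step 6: x=[3.3553] v=[-0.3785]
Step 7: x=[3.2355] v=[-0.3995]
Step 8: x=[3.1142] v=[-0.4043]
Step 9: x=[2.9964] v=[-0.3927]
Step 10: x=[2.8868] v=[-0.3652]
Step 11: x=[2.7899] v=[-0.3229]
Step 12: x=[2.7096] v=[-0.2676]
Step 13: x=[2.6492] v=[-0.2014]
Step 14: x=[2.6111] v=[-0.1270]
Step 15: x=[2.5969] v=[-0.0475]
Step 16: x=[2.6071] v=[0.0339]
First v>=0 after going negative at step 16, time=4.8000

Answer: 4.8000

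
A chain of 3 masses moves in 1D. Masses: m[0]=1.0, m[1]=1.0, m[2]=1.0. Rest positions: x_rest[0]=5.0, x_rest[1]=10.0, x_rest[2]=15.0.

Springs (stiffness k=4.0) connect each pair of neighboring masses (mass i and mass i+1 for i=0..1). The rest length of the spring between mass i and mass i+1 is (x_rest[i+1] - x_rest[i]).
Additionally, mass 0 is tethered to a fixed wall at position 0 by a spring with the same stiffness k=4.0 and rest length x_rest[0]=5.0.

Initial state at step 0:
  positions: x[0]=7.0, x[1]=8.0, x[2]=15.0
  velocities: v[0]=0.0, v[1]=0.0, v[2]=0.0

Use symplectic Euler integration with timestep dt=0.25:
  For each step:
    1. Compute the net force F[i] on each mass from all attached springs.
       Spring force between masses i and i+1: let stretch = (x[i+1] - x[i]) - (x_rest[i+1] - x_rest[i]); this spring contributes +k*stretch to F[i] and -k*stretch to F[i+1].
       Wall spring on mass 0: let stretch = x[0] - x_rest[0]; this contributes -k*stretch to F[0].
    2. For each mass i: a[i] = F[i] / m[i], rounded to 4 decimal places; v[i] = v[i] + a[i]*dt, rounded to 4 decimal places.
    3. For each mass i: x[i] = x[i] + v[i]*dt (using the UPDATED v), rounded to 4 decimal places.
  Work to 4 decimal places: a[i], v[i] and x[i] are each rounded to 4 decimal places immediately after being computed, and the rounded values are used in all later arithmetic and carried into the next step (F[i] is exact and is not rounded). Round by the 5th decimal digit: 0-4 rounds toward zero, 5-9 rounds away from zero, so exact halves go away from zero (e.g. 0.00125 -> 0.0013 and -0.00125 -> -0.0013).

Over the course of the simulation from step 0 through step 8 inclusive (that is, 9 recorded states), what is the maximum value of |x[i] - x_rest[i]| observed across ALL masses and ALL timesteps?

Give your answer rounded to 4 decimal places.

Step 0: x=[7.0000 8.0000 15.0000] v=[0.0000 0.0000 0.0000]
Step 1: x=[5.5000 9.5000 14.5000] v=[-6.0000 6.0000 -2.0000]
Step 2: x=[3.6250 11.2500 14.0000] v=[-7.5000 7.0000 -2.0000]
Step 3: x=[2.7500 11.7813 14.0625] v=[-3.5000 2.1250 0.2500]
Step 4: x=[3.4453 10.6250 14.8047] v=[2.7813 -4.6251 2.9688]
Step 5: x=[5.0742 8.7187 15.7520] v=[6.5157 -7.6251 3.7891]
Step 6: x=[6.3457 7.6596 16.1910] v=[5.0860 -4.2363 1.7558]
Step 7: x=[6.3593 8.4049 15.7471] v=[0.0542 2.9812 -1.7756]
Step 8: x=[5.2944 10.4744 14.7177] v=[-4.2595 8.2778 -4.1178]
Max displacement = 2.3404

Answer: 2.3404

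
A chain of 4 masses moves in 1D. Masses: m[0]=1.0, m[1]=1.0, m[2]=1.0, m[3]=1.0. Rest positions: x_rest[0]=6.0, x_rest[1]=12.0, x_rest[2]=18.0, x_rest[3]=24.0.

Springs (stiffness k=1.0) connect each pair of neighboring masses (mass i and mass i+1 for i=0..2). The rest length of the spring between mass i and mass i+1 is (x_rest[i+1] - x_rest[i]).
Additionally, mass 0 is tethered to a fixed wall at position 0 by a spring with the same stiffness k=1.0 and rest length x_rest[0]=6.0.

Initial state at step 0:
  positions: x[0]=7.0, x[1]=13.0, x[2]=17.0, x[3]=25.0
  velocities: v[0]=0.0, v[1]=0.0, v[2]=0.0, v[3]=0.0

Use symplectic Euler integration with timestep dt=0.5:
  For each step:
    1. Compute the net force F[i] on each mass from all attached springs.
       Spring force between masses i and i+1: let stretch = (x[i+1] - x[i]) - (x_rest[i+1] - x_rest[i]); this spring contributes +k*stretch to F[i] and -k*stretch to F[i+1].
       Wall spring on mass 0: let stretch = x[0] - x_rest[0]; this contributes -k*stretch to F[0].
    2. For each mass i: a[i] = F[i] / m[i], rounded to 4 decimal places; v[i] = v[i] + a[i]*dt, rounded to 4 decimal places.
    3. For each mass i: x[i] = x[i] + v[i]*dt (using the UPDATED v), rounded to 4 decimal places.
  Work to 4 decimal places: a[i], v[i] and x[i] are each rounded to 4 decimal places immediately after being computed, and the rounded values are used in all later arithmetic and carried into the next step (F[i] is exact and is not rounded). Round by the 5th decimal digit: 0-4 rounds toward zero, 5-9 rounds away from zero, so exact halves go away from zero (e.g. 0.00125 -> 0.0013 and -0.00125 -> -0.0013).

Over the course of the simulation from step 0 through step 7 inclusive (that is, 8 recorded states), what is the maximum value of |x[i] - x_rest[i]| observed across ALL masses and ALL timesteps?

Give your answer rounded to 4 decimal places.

Answer: 1.8282

Derivation:
Step 0: x=[7.0000 13.0000 17.0000 25.0000] v=[0.0000 0.0000 0.0000 0.0000]
Step 1: x=[6.7500 12.5000 18.0000 24.5000] v=[-0.5000 -1.0000 2.0000 -1.0000]
Step 2: x=[6.2500 11.9375 19.2500 23.8750] v=[-1.0000 -1.1250 2.5000 -1.2500]
Step 3: x=[5.6094 11.7813 19.8282 23.5938] v=[-1.2813 -0.3125 1.1563 -0.5625]
Step 4: x=[5.1094 12.0938 19.3360 23.8712] v=[-1.0001 0.6250 -0.9844 0.5547]
Step 5: x=[5.0781 12.4708 18.1671 24.5148] v=[-0.0626 0.7539 -2.3379 1.2871]
Step 6: x=[5.6255 12.4237 17.1610 25.0715] v=[1.0947 -0.0943 -2.0122 1.1133]
Step 7: x=[6.4661 11.8613 16.9482 25.1506] v=[1.6811 -1.1248 -0.4256 0.1581]
Max displacement = 1.8282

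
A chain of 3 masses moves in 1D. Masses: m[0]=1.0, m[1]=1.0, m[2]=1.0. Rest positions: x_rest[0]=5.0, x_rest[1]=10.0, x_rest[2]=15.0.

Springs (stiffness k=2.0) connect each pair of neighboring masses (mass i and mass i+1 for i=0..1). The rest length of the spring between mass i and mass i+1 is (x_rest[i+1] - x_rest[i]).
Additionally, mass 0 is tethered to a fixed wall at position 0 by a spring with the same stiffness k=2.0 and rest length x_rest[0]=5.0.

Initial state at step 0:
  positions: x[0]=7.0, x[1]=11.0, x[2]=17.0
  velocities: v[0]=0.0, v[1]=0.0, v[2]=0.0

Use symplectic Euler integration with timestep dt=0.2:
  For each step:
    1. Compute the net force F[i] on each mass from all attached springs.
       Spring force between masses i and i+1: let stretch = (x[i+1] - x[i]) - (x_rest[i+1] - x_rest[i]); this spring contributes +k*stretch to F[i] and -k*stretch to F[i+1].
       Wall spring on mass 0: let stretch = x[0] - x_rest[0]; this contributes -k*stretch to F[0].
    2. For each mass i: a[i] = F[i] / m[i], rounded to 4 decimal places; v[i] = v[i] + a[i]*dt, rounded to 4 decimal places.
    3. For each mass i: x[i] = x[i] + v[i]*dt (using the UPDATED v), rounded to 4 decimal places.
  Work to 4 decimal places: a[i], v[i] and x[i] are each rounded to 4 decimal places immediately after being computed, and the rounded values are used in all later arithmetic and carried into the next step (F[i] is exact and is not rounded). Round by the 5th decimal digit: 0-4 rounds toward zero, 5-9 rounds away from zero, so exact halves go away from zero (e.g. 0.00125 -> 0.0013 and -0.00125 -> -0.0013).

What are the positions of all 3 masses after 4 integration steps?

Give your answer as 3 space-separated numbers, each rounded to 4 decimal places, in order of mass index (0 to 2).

Step 0: x=[7.0000 11.0000 17.0000] v=[0.0000 0.0000 0.0000]
Step 1: x=[6.7600 11.1600 16.9200] v=[-1.2000 0.8000 -0.4000]
Step 2: x=[6.3312 11.4288 16.7792] v=[-2.1440 1.3440 -0.7040]
Step 3: x=[5.8037 11.7178 16.6104] v=[-2.6374 1.4451 -0.8442]
Step 4: x=[5.2851 11.9251 16.4502] v=[-2.5932 1.0365 -0.8012]

Answer: 5.2851 11.9251 16.4502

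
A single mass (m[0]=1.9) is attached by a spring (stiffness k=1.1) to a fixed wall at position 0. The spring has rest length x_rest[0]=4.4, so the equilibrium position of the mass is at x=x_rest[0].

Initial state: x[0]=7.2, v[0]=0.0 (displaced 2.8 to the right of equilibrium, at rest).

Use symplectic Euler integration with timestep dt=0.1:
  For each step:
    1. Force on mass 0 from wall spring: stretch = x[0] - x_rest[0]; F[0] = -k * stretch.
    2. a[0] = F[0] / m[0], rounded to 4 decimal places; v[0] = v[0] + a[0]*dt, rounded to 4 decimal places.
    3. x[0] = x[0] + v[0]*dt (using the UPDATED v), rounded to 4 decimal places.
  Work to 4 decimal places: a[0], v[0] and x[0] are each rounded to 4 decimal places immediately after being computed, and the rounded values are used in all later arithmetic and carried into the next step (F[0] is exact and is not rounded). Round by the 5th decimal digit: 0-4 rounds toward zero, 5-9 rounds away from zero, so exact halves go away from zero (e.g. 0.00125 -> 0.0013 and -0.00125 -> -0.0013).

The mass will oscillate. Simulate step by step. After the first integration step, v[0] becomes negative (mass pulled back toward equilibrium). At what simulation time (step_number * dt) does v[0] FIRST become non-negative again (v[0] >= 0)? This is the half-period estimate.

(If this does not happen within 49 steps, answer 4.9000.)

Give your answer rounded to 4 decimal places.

Step 0: x=[7.2000] v=[0.0000]
Step 1: x=[7.1838] v=[-0.1621]
Step 2: x=[7.1515] v=[-0.3233]
Step 3: x=[7.1032] v=[-0.4826]
Step 4: x=[7.0393] v=[-0.6391]
Step 5: x=[6.9601] v=[-0.7919]
Step 6: x=[6.8661] v=[-0.9401]
Step 7: x=[6.7578] v=[-1.0829]
Step 8: x=[6.6359] v=[-1.2194]
Step 9: x=[6.5010] v=[-1.3489]
Step 10: x=[6.3540] v=[-1.4705]
Step 11: x=[6.1956] v=[-1.5836]
Step 12: x=[6.0268] v=[-1.6876]
Step 13: x=[5.8486] v=[-1.7818]
Step 14: x=[5.6620] v=[-1.8657]
Step 15: x=[5.4681] v=[-1.9388]
Step 16: x=[5.2680] v=[-2.0006]
Step 17: x=[5.0629] v=[-2.0509]
Step 18: x=[4.8540] v=[-2.0893]
Step 19: x=[4.6424] v=[-2.1156]
Step 20: x=[4.4294] v=[-2.1296]
Step 21: x=[4.2163] v=[-2.1313]
Step 22: x=[4.0042] v=[-2.1207]
Step 23: x=[3.7944] v=[-2.0978]
Step 24: x=[3.5881] v=[-2.0627]
Step 25: x=[3.3865] v=[-2.0157]
Step 26: x=[3.1908] v=[-1.9570]
Step 27: x=[3.0021] v=[-1.8870]
Step 28: x=[2.8215] v=[-1.8061]
Step 29: x=[2.6500] v=[-1.7147]
Step 30: x=[2.4887] v=[-1.6134]
Step 31: x=[2.3384] v=[-1.5028]
Step 32: x=[2.2001] v=[-1.3834]
Step 33: x=[2.0745] v=[-1.2560]
Step 34: x=[1.9624] v=[-1.1214]
Step 35: x=[1.8644] v=[-0.9803]
Step 36: x=[1.7811] v=[-0.8335]
Step 37: x=[1.7129] v=[-0.6819]
Step 38: x=[1.6603] v=[-0.5263]
Step 39: x=[1.6235] v=[-0.3677]
Step 40: x=[1.6028] v=[-0.2070]
Step 41: x=[1.5983] v=[-0.0451]
Step 42: x=[1.6100] v=[0.1171]
First v>=0 after going negative at step 42, time=4.2000

Answer: 4.2000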